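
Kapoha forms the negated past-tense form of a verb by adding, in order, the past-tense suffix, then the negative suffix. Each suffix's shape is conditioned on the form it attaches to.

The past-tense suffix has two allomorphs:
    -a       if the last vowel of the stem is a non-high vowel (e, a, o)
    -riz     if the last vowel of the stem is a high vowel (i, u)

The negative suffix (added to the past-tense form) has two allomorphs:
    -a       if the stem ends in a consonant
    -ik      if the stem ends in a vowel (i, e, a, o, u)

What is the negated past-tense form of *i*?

*i*: last vowel = /i/, a high vowel → -riz → *iriz*.
Since the final sound of the past-tense form *iriz* is /z/ (a consonant), it takes -a, giving *iriza*.

iriza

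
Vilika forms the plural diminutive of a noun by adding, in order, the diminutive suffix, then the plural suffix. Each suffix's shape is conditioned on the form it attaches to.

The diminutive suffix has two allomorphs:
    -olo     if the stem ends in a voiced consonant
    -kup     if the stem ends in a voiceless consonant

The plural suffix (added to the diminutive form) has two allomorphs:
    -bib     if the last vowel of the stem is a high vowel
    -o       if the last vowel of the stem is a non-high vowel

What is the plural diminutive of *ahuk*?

*ahuk*: final consonant = /k/, voiceless → -kup → *ahukkup*.
The diminutive form *ahukkup*: last vowel = /u/, a high vowel → -bib → *ahukkupbib*.

ahukkupbib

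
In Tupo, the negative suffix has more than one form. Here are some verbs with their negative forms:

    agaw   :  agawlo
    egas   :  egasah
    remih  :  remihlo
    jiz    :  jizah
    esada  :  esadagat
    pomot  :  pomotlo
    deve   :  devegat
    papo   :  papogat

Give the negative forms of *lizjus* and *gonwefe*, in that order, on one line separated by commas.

The alternation tracks the final sound of the stem — -ah when the stem ends in a sibilant (*egas*, *jiz*); -lo when the stem ends in a non-sibilant consonant (*agaw*, *remih*, *pomot*); -gat when the stem ends in a vowel (*esada*, *deve*, *papo*).
*lizjus*: final sound = /s/, a sibilant → -ah → *lizjusah*.
*gonwefe* — final sound /e/ (a vowel) → -gat → *gonwefegat*.

lizjusah, gonwefegat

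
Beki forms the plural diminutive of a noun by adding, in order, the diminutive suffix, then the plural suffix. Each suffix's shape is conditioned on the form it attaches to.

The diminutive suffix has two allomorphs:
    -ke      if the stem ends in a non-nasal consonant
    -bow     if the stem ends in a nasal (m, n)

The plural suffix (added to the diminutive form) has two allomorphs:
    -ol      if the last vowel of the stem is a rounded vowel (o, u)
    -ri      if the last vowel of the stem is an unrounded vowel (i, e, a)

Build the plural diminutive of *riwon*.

riwonbowol

*riwon*: final consonant = /n/, a nasal → -bow → *riwonbow*.
Since the last vowel of the diminutive form *riwonbow* is /o/ (a rounded vowel), it takes -ol, giving *riwonbowol*.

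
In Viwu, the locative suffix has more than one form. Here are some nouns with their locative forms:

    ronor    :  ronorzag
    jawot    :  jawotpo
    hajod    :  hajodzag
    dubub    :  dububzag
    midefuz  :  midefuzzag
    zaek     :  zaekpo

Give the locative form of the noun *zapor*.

zaporzag

The suffix is conditioned by the final consonant: -po when the stem ends in a voiceless consonant (*jawot*, *zaek*); -zag when the stem ends in a voiced consonant (*ronor*, *hajod*, *dubub*, *midefuz*).
The final consonant of *zapor* is /r/, which is voiced, so the suffix is -zag, giving *zaporzag*.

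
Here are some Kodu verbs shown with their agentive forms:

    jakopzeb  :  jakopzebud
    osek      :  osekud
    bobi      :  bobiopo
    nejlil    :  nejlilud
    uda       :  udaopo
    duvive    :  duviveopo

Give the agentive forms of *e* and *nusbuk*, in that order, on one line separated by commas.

Looking at the final sound of each stem: -ud when the stem ends in a consonant (*jakopzeb*, *osek*, *nejlil*); -opo when the stem ends in a vowel (*bobi*, *uda*, *duvive*).
*e*: final sound = /e/, a vowel → -opo → *eopo*.
*nusbuk*: final sound = /k/, a consonant → -ud → *nusbukud*.

eopo, nusbukud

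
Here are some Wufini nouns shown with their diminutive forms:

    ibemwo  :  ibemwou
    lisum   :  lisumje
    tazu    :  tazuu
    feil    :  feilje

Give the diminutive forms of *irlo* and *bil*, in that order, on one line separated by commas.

irlou, bilje

The pattern is consonant vs. vowel: -je when the stem ends in a consonant (*lisum*, *feil*); -u when the stem ends in a vowel (*ibemwo*, *tazu*).
*irlo* — final sound /o/ (a vowel) → -u → *irlou*.
The final sound of *bil* is /l/, which is a consonant, so the suffix is -je, giving *bilje*.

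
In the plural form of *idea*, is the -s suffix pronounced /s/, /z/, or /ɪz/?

The stem *idea* ends in a voiced non-sibilant sound.
The plural suffix surfaces as /ɪz/ after sibilants, /s/ after other voiceless consonants, and /z/ after other voiced sounds.
So the plural -s on *idea* is pronounced /z/.

/z/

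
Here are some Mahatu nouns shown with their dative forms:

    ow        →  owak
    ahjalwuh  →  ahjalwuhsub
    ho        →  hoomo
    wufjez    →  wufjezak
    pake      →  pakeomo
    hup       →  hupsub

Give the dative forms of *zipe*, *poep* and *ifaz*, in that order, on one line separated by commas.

zipeomo, poepsub, ifazak

The suffix is conditioned by the final sound: -sub when the stem ends in a voiceless consonant (*ahjalwuh*, *hup*); -ak when the stem ends in a voiced consonant (*ow*, *wufjez*); -omo when the stem ends in a vowel (*ho*, *pake*).
*zipe* — final sound /e/ (a vowel) → -omo → *zipeomo*.
Since the final sound of *poep* is /p/ (a voiceless consonant), it takes -sub, giving *poepsub*.
Since the final sound of *ifaz* is /z/ (a voiced consonant), it takes -ak, giving *ifazak*.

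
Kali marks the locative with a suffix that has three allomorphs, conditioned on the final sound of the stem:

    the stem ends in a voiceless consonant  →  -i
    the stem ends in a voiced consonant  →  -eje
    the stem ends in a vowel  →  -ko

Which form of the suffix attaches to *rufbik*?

Since the final sound of *rufbik* is /k/ (a voiceless consonant), it takes -i.

-i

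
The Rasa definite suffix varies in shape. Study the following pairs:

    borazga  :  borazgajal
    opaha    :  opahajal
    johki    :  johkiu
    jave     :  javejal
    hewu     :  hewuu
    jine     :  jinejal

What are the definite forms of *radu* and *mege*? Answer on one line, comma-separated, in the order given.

The pattern is height harmony: -u when the last vowel of the stem is a high vowel (*johki*, *hewu*); -jal when the last vowel of the stem is a non-high vowel (*borazga*, *opaha*, *jave*, *jine*).
*radu*: last vowel = /u/, a high vowel → -u → *raduu*.
*mege* — last vowel /e/ (a non-high vowel) → -jal → *megejal*.

raduu, megejal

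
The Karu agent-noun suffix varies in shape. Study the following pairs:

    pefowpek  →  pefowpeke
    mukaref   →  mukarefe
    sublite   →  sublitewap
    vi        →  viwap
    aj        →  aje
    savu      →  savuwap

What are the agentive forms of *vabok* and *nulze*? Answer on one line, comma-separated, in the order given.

The pattern is consonant vs. vowel: -e when the stem ends in a consonant (*pefowpek*, *mukaref*, *aj*); -wap when the stem ends in a vowel (*sublite*, *vi*, *savu*).
Since the final sound of *vabok* is /k/ (a consonant), it takes -e, giving *vaboke*.
Since the final sound of *nulze* is /e/ (a vowel), it takes -wap, giving *nulzewap*.

vaboke, nulzewap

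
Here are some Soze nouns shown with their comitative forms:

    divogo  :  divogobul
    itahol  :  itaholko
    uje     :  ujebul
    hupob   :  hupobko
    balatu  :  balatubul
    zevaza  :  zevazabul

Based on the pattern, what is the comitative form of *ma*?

The alternation tracks the final sound of the stem — -ko when the stem ends in a consonant (*itahol*, *hupob*); -bul when the stem ends in a vowel (*divogo*, *uje*, *balatu*, *zevaza*).
Since the final sound of *ma* is /a/ (a vowel), it takes -bul, giving *mabul*.

mabul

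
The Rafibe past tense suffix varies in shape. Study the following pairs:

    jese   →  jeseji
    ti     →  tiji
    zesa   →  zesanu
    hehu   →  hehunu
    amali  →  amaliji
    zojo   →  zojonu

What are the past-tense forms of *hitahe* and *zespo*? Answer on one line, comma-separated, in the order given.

hitaheji, zesponu

The pattern is front/back vowel harmony: -ji when the last vowel of the stem is a front vowel (*jese*, *ti*, *amali*); -nu when the last vowel of the stem is a back vowel (*zesa*, *hehu*, *zojo*).
*hitahe* — last vowel /e/ (a front vowel) → -ji → *hitaheji*.
Since the last vowel of *zespo* is /o/ (a back vowel), it takes -nu, giving *zesponu*.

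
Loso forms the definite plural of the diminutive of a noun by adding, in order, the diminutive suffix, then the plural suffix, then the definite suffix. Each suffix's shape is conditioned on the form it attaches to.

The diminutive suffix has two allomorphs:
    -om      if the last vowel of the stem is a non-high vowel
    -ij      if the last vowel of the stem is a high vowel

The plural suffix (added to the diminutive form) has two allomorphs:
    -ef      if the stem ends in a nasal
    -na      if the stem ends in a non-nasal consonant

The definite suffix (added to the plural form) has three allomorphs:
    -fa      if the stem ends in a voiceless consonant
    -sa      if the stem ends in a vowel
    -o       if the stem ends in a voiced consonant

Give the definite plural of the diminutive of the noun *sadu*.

saduijnasa

*sadu* — last vowel /u/ (a high vowel) → -ij → *saduij*.
Since the final consonant of the diminutive form *saduij* is /j/ (non-nasal), it takes -na, giving *saduijna*.
The plural form *saduijna* — final sound /a/ (a vowel) → -sa → *saduijnasa*.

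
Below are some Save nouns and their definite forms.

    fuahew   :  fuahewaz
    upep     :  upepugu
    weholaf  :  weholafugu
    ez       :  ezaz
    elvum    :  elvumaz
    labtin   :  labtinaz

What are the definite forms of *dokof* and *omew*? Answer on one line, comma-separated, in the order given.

dokofugu, omewaz

The alternation tracks the final consonant of the stem — -ugu when the stem ends in a voiceless consonant (*upep*, *weholaf*); -az when the stem ends in a voiced consonant (*fuahew*, *ez*, *elvum*, *labtin*).
*dokof* — final consonant /f/ (voiceless) → -ugu → *dokofugu*.
*omew*: final consonant = /w/, voiced → -az → *omewaz*.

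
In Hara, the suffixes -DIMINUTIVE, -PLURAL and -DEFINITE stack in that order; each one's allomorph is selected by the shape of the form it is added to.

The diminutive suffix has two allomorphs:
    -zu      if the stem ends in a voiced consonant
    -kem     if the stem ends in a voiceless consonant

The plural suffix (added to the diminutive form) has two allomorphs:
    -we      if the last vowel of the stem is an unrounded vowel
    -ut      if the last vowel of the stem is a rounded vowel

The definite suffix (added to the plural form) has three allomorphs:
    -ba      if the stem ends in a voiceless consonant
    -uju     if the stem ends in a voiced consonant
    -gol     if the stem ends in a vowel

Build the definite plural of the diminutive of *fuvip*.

fuvipkemwegol

Since the final consonant of *fuvip* is /p/ (voiceless), it takes -kem, giving *fuvipkem*.
The diminutive form *fuvipkem*: last vowel = /e/, an unrounded vowel → -we → *fuvipkemwe*.
The plural form *fuvipkemwe* — final sound /e/ (a vowel) → -gol → *fuvipkemwegol*.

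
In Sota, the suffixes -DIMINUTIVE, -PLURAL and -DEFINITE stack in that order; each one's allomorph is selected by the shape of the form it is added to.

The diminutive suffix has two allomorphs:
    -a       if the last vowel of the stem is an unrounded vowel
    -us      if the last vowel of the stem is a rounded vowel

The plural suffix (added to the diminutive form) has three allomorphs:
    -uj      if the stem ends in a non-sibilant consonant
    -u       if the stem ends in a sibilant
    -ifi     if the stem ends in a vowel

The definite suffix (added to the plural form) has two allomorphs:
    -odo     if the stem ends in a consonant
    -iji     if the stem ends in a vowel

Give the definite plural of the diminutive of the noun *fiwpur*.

fiwpurusuiji

Since the last vowel of *fiwpur* is /u/ (a rounded vowel), it takes -us, giving *fiwpurus*.
The final sound of the diminutive form *fiwpurus* is /s/, which is a sibilant, so the plural suffix is -u, giving *fiwpurusu*.
The plural form *fiwpurusu*: final sound = /u/, a vowel → -iji → *fiwpurusuiji*.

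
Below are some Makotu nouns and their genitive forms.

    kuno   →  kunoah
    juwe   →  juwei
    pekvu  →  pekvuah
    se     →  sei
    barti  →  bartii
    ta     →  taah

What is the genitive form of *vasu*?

The alternation tracks the last vowel of the stem — -i when the last vowel of the stem is a front vowel (*juwe*, *se*, *barti*); -ah when the last vowel of the stem is a back vowel (*kuno*, *pekvu*, *ta*).
The last vowel of *vasu* is /u/, which is a back vowel, so the suffix is -ah, giving *vasuah*.

vasuah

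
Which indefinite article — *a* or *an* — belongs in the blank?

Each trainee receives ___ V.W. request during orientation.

The indefinite article is chosen by the initial *sound* of the following word, not its spelling.
The initialism *V.W.* is read letter by letter; the first letter, V, is pronounced /viː/, which begins with a consonant sound.
So the article is *a*: Each trainee receives a V.W. request during orientation.

a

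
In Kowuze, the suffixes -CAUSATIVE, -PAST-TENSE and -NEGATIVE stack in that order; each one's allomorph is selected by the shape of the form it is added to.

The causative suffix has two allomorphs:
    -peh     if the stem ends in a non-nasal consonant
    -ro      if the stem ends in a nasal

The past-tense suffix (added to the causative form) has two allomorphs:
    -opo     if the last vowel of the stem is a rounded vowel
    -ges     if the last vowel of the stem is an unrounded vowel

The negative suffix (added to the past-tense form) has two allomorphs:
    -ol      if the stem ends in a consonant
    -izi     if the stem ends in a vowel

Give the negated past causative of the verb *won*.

The final consonant of *won* is /n/, which is a nasal, so the causative suffix is -ro, giving *wonro*.
The causative form *wonro*: last vowel = /o/, a rounded vowel → -opo → *wonroopo*.
The final sound of the past-tense form *wonroopo* is /o/, which is a vowel, so the negative suffix is -izi, giving *wonroopoizi*.

wonroopoizi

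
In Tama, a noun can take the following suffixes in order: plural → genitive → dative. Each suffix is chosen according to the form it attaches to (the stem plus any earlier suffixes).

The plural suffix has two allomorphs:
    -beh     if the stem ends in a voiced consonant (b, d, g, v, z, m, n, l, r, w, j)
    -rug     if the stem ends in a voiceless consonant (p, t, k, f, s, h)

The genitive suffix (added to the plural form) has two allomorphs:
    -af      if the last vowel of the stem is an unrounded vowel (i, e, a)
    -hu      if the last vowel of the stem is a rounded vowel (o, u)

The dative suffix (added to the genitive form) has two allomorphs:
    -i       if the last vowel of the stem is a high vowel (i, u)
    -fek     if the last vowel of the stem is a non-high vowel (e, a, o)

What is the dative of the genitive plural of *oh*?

ohrughui

The final consonant of *oh* is /h/, which is voiceless, so the plural suffix is -rug, giving *ohrug*.
The last vowel of the plural form *ohrug* is /u/, which is a rounded vowel, so the genitive suffix is -hu, giving *ohrughu*.
The genitive form *ohrughu* — last vowel /u/ (a high vowel) → -i → *ohrughui*.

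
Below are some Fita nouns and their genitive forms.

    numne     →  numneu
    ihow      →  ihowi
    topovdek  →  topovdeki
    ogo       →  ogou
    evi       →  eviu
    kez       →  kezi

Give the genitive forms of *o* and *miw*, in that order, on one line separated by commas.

The suffix is conditioned by the final sound: -i when the stem ends in a consonant (*ihow*, *topovdek*, *kez*); -u when the stem ends in a vowel (*numne*, *ogo*, *evi*).
*o* — final sound /o/ (a vowel) → -u → *ou*.
*miw* — final sound /w/ (a consonant) → -i → *miwi*.

ou, miwi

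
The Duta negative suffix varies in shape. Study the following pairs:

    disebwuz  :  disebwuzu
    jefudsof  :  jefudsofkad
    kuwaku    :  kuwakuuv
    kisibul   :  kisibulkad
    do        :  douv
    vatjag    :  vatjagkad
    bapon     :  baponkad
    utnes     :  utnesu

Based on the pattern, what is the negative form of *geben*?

gebenkad

The suffix is conditioned by the final sound: -u when the stem ends in a sibilant (*disebwuz*, *utnes*); -kad when the stem ends in a non-sibilant consonant (*jefudsof*, *kisibul*, *vatjag*, *bapon*); -uv when the stem ends in a vowel (*kuwaku*, *do*).
Since the final sound of *geben* is /n/ (a non-sibilant consonant), it takes -kad, giving *gebenkad*.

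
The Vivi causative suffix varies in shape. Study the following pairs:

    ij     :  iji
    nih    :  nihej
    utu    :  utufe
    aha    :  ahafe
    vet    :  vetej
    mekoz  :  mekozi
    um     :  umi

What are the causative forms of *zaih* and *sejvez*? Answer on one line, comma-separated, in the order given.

The suffix is conditioned by the final sound: -ej when the stem ends in a voiceless consonant (*nih*, *vet*); -i when the stem ends in a voiced consonant (*ij*, *mekoz*, *um*); -fe when the stem ends in a vowel (*utu*, *aha*).
*zaih* — final sound /h/ (a voiceless consonant) → -ej → *zaihej*.
Since the final sound of *sejvez* is /z/ (a voiced consonant), it takes -i, giving *sejvezi*.

zaihej, sejvezi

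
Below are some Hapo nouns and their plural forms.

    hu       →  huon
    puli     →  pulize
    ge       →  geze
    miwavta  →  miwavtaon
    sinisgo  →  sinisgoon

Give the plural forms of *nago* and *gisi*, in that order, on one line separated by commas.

nagoon, gisize

The suffix is conditioned by the last vowel: -ze when the last vowel of the stem is a front vowel (*puli*, *ge*); -on when the last vowel of the stem is a back vowel (*hu*, *miwavta*, *sinisgo*).
*nago* — last vowel /o/ (a back vowel) → -on → *nagoon*.
*gisi* — last vowel /i/ (a front vowel) → -ze → *gisize*.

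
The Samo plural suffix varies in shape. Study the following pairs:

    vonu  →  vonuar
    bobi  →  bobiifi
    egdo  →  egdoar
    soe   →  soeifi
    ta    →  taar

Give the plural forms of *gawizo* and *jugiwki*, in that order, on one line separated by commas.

Looking at the last vowel of each stem: -ifi when the last vowel of the stem is a front vowel (*bobi*, *soe*); -ar when the last vowel of the stem is a back vowel (*vonu*, *egdo*, *ta*).
*gawizo* — last vowel /o/ (a back vowel) → -ar → *gawizoar*.
The last vowel of *jugiwki* is /i/, which is a front vowel, so the suffix is -ifi, giving *jugiwkiifi*.

gawizoar, jugiwkiifi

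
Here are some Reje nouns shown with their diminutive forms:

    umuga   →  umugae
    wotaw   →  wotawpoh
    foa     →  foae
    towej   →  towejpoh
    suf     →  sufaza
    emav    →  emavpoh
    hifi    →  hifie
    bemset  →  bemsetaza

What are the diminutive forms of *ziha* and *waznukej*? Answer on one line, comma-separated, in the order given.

The alternation tracks the final sound of the stem — -aza when the stem ends in a voiceless consonant (*suf*, *bemset*); -poh when the stem ends in a voiced consonant (*wotaw*, *towej*, *emav*); -e when the stem ends in a vowel (*umuga*, *foa*, *hifi*).
The final sound of *ziha* is /a/, which is a vowel, so the suffix is -e, giving *zihae*.
Since the final sound of *waznukej* is /j/ (a voiced consonant), it takes -poh, giving *waznukejpoh*.

zihae, waznukejpoh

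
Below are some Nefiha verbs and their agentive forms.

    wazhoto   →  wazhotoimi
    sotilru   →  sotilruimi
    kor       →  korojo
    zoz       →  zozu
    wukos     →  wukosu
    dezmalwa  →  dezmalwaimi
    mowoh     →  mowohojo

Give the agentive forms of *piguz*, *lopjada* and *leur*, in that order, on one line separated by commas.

piguzu, lopjadaimi, leurojo

The pattern is sibilance of the final sound: -u when the stem ends in a sibilant (*zoz*, *wukos*); -ojo when the stem ends in a non-sibilant consonant (*kor*, *mowoh*); -imi when the stem ends in a vowel (*wazhoto*, *sotilru*, *dezmalwa*).
*piguz* — final sound /z/ (a sibilant) → -u → *piguzu*.
*lopjada*: final sound = /a/, a vowel → -imi → *lopjadaimi*.
*leur*: final sound = /r/, a non-sibilant consonant → -ojo → *leurojo*.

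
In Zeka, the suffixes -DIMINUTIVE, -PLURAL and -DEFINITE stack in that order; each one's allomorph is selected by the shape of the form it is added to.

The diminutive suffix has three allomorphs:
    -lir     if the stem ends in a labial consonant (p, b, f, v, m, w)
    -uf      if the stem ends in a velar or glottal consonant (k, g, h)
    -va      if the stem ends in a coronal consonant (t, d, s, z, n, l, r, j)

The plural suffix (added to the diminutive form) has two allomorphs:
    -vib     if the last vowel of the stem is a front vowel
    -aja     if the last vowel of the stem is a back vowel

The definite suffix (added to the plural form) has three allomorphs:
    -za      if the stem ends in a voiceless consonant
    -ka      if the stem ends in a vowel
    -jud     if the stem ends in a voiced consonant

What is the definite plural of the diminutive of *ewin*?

ewinvaajaka

*ewin*: final consonant = /n/, coronal → -va → *ewinva*.
The diminutive form *ewinva*: last vowel = /a/, a back vowel → -aja → *ewinvaaja*.
Since the final sound of the plural form *ewinvaaja* is /a/ (a vowel), it takes -ka, giving *ewinvaajaka*.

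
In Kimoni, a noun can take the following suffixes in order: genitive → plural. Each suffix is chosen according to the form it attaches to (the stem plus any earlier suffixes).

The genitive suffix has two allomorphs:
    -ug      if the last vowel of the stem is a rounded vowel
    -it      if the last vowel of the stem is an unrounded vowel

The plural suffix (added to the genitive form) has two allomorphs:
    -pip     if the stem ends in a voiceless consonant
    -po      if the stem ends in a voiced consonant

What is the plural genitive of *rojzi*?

rojziitpip

*rojzi* — last vowel /i/ (an unrounded vowel) → -it → *rojziit*.
The genitive form *rojziit*: final consonant = /t/, voiceless → -pip → *rojziitpip*.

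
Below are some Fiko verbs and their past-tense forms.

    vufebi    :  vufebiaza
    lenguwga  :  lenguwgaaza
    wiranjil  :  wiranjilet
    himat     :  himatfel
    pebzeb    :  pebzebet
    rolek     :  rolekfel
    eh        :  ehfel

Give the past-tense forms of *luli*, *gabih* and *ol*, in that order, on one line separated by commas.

luliaza, gabihfel, olet

The pattern is voicing of the final sound: -fel when the stem ends in a voiceless consonant (*himat*, *rolek*, *eh*); -et when the stem ends in a voiced consonant (*wiranjil*, *pebzeb*); -aza when the stem ends in a vowel (*vufebi*, *lenguwga*).
Since the final sound of *luli* is /i/ (a vowel), it takes -aza, giving *luliaza*.
Since the final sound of *gabih* is /h/ (a voiceless consonant), it takes -fel, giving *gabihfel*.
The final sound of *ol* is /l/, which is a voiced consonant, so the suffix is -et, giving *olet*.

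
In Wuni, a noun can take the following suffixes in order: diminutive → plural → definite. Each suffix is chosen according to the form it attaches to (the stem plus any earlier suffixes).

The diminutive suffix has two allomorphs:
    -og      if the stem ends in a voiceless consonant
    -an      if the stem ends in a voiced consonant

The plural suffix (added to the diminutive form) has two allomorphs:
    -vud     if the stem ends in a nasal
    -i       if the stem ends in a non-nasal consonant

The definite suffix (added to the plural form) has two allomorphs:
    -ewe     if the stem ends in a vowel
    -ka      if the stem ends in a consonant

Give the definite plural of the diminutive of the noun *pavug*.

*pavug*: final consonant = /g/, voiced → -an → *pavugan*.
The final consonant of the diminutive form *pavugan* is /n/, which is a nasal, so the plural suffix is -vud, giving *pavuganvud*.
Since the final sound of the plural form *pavuganvud* is /d/ (a consonant), it takes -ka, giving *pavuganvudka*.

pavuganvudka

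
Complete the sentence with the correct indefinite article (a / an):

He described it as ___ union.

The indefinite article is chosen by the initial *sound* of the following word, not its spelling.
*union* begins with the sound /juː/ (u pronounced /juː/) — a consonant sound.
So the article is *a*: He described it as a union.

a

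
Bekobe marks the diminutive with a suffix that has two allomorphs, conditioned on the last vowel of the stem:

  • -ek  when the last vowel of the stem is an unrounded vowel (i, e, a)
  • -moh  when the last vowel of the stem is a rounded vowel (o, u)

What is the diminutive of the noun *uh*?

uhmoh

Since the last vowel of *uh* is /u/ (a rounded vowel), it takes -moh, giving *uhmoh*.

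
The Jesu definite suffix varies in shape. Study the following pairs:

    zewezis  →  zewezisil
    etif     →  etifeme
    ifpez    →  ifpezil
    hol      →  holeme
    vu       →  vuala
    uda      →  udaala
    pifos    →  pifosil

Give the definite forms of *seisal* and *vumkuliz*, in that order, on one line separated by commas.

seisaleme, vumkulizil

The alternation tracks the final sound of the stem — -il when the stem ends in a sibilant (*zewezis*, *ifpez*, *pifos*); -eme when the stem ends in a non-sibilant consonant (*etif*, *hol*); -ala when the stem ends in a vowel (*vu*, *uda*).
*seisal*: final sound = /l/, a non-sibilant consonant → -eme → *seisaleme*.
Since the final sound of *vumkuliz* is /z/ (a sibilant), it takes -il, giving *vumkulizil*.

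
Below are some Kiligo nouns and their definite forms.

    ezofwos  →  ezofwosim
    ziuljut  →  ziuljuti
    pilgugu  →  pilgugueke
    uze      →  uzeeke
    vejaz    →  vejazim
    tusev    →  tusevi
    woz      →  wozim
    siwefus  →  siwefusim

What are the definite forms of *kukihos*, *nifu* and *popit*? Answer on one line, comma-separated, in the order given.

kukihosim, nifueke, popiti

The pattern is sibilance of the final sound: -im when the stem ends in a sibilant (*ezofwos*, *vejaz*, *woz*, *siwefus*); -i when the stem ends in a non-sibilant consonant (*ziuljut*, *tusev*); -eke when the stem ends in a vowel (*pilgugu*, *uze*).
*kukihos* — final sound /s/ (a sibilant) → -im → *kukihosim*.
*nifu*: final sound = /u/, a vowel → -eke → *nifueke*.
*popit*: final sound = /t/, a non-sibilant consonant → -i → *popiti*.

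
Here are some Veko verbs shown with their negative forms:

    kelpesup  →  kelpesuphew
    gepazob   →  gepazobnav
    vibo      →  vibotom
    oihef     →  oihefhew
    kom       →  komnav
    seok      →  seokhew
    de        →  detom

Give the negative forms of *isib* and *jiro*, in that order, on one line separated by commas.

The pattern is voicing of the final sound: -hew when the stem ends in a voiceless consonant (*kelpesup*, *oihef*, *seok*); -nav when the stem ends in a voiced consonant (*gepazob*, *kom*); -tom when the stem ends in a vowel (*vibo*, *de*).
*isib* — final sound /b/ (a voiced consonant) → -nav → *isibnav*.
Since the final sound of *jiro* is /o/ (a vowel), it takes -tom, giving *jirotom*.

isibnav, jirotom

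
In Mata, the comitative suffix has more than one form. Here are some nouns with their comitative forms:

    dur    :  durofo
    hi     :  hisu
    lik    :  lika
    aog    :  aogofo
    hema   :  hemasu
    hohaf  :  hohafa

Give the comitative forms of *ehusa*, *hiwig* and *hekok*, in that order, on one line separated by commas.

The suffix is conditioned by the final sound: -a when the stem ends in a voiceless consonant (*lik*, *hohaf*); -ofo when the stem ends in a voiced consonant (*dur*, *aog*); -su when the stem ends in a vowel (*hi*, *hema*).
*ehusa* — final sound /a/ (a vowel) → -su → *ehusasu*.
*hiwig* — final sound /g/ (a voiced consonant) → -ofo → *hiwigofo*.
The final sound of *hekok* is /k/, which is a voiceless consonant, so the suffix is -a, giving *hekoka*.

ehusasu, hiwigofo, hekoka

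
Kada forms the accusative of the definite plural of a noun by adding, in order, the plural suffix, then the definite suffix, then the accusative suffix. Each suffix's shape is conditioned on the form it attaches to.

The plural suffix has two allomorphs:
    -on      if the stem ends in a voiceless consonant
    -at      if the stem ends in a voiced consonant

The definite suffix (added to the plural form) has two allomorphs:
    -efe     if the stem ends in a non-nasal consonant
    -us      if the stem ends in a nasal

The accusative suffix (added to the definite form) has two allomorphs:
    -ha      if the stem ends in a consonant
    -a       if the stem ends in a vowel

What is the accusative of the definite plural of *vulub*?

vulubatefea

Since the final consonant of *vulub* is /b/ (voiced), it takes -at, giving *vulubat*.
The final consonant of the plural form *vulubat* is /t/, which is non-nasal, so the definite suffix is -efe, giving *vulubatefe*.
The definite form *vulubatefe* — final sound /e/ (a vowel) → -a → *vulubatefea*.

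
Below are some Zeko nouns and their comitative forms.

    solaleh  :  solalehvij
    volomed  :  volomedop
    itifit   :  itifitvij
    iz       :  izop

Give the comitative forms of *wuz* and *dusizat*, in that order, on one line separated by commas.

The alternation tracks the final consonant of the stem — -vij when the stem ends in a voiceless consonant (*solaleh*, *itifit*); -op when the stem ends in a voiced consonant (*volomed*, *iz*).
The final consonant of *wuz* is /z/, which is voiced, so the suffix is -op, giving *wuzop*.
Since the final consonant of *dusizat* is /t/ (voiceless), it takes -vij, giving *dusizatvij*.

wuzop, dusizatvij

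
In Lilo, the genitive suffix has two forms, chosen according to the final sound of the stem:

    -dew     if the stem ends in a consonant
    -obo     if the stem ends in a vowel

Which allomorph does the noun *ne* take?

-obo

*ne*: final sound = /e/, a vowel → -obo.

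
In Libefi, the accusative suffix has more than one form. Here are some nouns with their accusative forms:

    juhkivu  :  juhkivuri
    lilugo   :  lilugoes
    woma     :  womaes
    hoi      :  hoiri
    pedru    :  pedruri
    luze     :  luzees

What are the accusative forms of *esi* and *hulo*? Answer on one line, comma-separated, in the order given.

Looking at the last vowel of each stem: -ri when the last vowel of the stem is a high vowel (*juhkivu*, *hoi*, *pedru*); -es when the last vowel of the stem is a non-high vowel (*lilugo*, *woma*, *luze*).
Since the last vowel of *esi* is /i/ (a high vowel), it takes -ri, giving *esiri*.
The last vowel of *hulo* is /o/, which is a non-high vowel, so the suffix is -es, giving *huloes*.

esiri, huloes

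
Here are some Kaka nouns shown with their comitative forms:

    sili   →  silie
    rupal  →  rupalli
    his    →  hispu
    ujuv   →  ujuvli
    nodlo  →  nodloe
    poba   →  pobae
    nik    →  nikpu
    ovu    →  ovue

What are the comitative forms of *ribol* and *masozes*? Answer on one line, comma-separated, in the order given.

Looking at the final sound of each stem: -pu when the stem ends in a voiceless consonant (*his*, *nik*); -li when the stem ends in a voiced consonant (*rupal*, *ujuv*); -e when the stem ends in a vowel (*sili*, *nodlo*, *poba*, *ovu*).
*ribol* — final sound /l/ (a voiced consonant) → -li → *ribolli*.
The final sound of *masozes* is /s/, which is a voiceless consonant, so the suffix is -pu, giving *masozespu*.

ribolli, masozespu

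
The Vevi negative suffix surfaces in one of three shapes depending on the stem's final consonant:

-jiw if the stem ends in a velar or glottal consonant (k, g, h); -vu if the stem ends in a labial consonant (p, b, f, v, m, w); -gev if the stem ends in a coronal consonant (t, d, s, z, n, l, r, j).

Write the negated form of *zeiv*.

*zeiv* — final consonant /v/ (labial) → -vu → *zeivvu*.

zeivvu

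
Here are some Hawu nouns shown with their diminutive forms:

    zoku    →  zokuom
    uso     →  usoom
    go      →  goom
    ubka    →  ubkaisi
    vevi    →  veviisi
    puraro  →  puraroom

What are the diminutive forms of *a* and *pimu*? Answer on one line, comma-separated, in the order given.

The suffix is conditioned by the last vowel: -om when the last vowel of the stem is a rounded vowel (*zoku*, *uso*, *go*, *puraro*); -isi when the last vowel of the stem is an unrounded vowel (*ubka*, *vevi*).
*a* — last vowel /a/ (an unrounded vowel) → -isi → *aisi*.
The last vowel of *pimu* is /u/, which is a rounded vowel, so the suffix is -om, giving *pimuom*.

aisi, pimuom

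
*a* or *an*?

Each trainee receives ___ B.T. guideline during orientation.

The indefinite article is chosen by the initial *sound* of the following word, not its spelling.
The initialism *B.T.* is read letter by letter; the first letter, B, is pronounced /biː/, which begins with a consonant sound.
So the article is *a*: Each trainee receives a B.T. guideline during orientation.

a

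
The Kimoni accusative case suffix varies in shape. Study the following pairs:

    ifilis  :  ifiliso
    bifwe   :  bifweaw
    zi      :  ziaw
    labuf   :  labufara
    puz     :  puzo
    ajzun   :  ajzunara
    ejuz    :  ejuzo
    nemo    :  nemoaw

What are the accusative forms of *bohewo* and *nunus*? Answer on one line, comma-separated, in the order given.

bohewoaw, nunuso

The suffix is conditioned by the final sound: -o when the stem ends in a sibilant (*ifilis*, *puz*, *ejuz*); -ara when the stem ends in a non-sibilant consonant (*labuf*, *ajzun*); -aw when the stem ends in a vowel (*bifwe*, *zi*, *nemo*).
Since the final sound of *bohewo* is /o/ (a vowel), it takes -aw, giving *bohewoaw*.
*nunus* — final sound /s/ (a sibilant) → -o → *nunuso*.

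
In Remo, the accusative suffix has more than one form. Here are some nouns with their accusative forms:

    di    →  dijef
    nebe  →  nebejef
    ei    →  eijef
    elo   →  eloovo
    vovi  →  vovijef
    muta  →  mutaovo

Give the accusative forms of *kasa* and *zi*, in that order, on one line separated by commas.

The alternation tracks the last vowel of the stem — -jef when the last vowel of the stem is a front vowel (*di*, *nebe*, *ei*, *vovi*); -ovo when the last vowel of the stem is a back vowel (*elo*, *muta*).
Since the last vowel of *kasa* is /a/ (a back vowel), it takes -ovo, giving *kasaovo*.
Since the last vowel of *zi* is /i/ (a front vowel), it takes -jef, giving *zijef*.

kasaovo, zijef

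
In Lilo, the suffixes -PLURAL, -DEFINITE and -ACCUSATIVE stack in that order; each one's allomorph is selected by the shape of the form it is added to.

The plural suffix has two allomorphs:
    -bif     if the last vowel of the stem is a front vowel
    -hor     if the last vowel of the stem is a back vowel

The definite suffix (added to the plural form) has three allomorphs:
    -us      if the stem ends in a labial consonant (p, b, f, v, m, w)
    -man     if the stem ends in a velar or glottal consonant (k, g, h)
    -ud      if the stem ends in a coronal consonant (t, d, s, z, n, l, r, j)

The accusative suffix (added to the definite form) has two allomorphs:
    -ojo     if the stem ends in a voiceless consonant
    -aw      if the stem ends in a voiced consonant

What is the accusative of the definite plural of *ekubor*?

*ekubor*: last vowel = /o/, a back vowel → -hor → *ekuborhor*.
Since the final consonant of the plural form *ekuborhor* is /r/ (coronal), it takes -ud, giving *ekuborhorud*.
The final consonant of the definite form *ekuborhorud* is /d/, which is voiced, so the accusative suffix is -aw, giving *ekuborhorudaw*.

ekuborhorudaw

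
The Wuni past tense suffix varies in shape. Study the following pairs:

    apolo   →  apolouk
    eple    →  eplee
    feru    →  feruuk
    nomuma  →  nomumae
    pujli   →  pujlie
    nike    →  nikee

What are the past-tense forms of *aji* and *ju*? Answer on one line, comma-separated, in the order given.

Looking at the last vowel of each stem: -uk when the last vowel of the stem is a rounded vowel (*apolo*, *feru*); -e when the last vowel of the stem is an unrounded vowel (*eple*, *nomuma*, *pujli*, *nike*).
*aji*: last vowel = /i/, an unrounded vowel → -e → *ajie*.
Since the last vowel of *ju* is /u/ (a rounded vowel), it takes -uk, giving *juuk*.

ajie, juuk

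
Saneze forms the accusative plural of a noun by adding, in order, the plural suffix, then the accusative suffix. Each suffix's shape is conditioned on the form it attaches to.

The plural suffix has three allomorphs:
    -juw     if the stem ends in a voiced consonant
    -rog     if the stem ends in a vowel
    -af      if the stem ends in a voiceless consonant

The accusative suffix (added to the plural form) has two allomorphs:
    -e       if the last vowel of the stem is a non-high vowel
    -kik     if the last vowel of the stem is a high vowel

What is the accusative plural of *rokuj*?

The final sound of *rokuj* is /j/, which is a voiced consonant, so the plural suffix is -juw, giving *rokujjuw*.
The plural form *rokujjuw*: last vowel = /u/, a high vowel → -kik → *rokujjuwkik*.

rokujjuwkik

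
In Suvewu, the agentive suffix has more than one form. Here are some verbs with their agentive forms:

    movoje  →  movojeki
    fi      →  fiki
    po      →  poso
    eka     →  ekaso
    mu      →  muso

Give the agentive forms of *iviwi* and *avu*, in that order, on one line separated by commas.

iviwiki, avuso

The pattern is front/back vowel harmony: -ki when the last vowel of the stem is a front vowel (*movoje*, *fi*); -so when the last vowel of the stem is a back vowel (*po*, *eka*, *mu*).
*iviwi* — last vowel /i/ (a front vowel) → -ki → *iviwiki*.
The last vowel of *avu* is /u/, which is a back vowel, so the suffix is -so, giving *avuso*.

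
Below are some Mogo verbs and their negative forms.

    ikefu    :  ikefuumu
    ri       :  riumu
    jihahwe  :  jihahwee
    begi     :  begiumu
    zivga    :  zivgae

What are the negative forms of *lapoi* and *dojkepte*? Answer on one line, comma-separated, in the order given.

The suffix is conditioned by the last vowel: -umu when the last vowel of the stem is a high vowel (*ikefu*, *ri*, *begi*); -e when the last vowel of the stem is a non-high vowel (*jihahwe*, *zivga*).
Since the last vowel of *lapoi* is /i/ (a high vowel), it takes -umu, giving *lapoiumu*.
Since the last vowel of *dojkepte* is /e/ (a non-high vowel), it takes -e, giving *dojkeptee*.

lapoiumu, dojkeptee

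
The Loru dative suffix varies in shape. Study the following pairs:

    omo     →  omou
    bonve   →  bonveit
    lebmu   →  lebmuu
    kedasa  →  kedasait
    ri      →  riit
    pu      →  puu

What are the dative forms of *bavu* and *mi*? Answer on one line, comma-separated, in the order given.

Looking at the last vowel of each stem: -u when the last vowel of the stem is a rounded vowel (*omo*, *lebmu*, *pu*); -it when the last vowel of the stem is an unrounded vowel (*bonve*, *kedasa*, *ri*).
Since the last vowel of *bavu* is /u/ (a rounded vowel), it takes -u, giving *bavuu*.
*mi*: last vowel = /i/, an unrounded vowel → -it → *miit*.

bavuu, miit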